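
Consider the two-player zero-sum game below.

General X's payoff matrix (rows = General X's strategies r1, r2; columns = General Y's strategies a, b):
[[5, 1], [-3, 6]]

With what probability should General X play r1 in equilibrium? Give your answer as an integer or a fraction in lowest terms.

Row minima are 1 and -3, so General X's maximin is 1; column maxima are 5 and 6, so General Y's minimax is 5. These differ, so the equilibrium is in mixed strategies.
Let General X play r1 with probability p. General Y is indifferent when 5p − 3(1−p) = p + 6(1−p), giving p = 9/13.

9/13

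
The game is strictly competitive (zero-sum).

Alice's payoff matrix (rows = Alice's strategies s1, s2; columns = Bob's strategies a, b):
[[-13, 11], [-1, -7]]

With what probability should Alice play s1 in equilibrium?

1/5

Row minima are -13 and -7, so Alice's maximin is -7; column maxima are -1 and 11, so Bob's minimax is -1. These differ, so the equilibrium is in mixed strategies.
Let Alice play s1 with probability p. Bob is indifferent when −13p − (1−p) = 11p − 7(1−p), giving p = 1/5.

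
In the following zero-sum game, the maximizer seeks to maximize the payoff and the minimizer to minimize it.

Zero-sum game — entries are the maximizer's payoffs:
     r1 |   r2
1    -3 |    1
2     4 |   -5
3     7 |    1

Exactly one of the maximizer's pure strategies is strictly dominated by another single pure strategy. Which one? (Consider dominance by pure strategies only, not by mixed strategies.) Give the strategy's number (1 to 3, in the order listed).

Compare 2 with 3: 7 > 4, 1 > -5.
So 3 strictly dominates 2 for the maximizer; 2 is strictly dominated.

2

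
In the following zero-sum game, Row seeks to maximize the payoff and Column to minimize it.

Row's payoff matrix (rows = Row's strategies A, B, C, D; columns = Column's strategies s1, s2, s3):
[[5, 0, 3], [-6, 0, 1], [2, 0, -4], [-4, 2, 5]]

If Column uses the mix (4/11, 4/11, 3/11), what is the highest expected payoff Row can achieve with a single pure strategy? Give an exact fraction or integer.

29/11

A: (5)·(4/11) + (0)·(4/11) + (3)·(3/11) = 29/11.
B: (-6)·(4/11) + (0)·(4/11) + (1)·(3/11) = -21/11.
C: (2)·(4/11) + (0)·(4/11) + (-4)·(3/11) = -4/11.
D: (-4)·(4/11) + (2)·(4/11) + (5)·(3/11) = 7/11.
The best pure response is A with expected payoff 29/11.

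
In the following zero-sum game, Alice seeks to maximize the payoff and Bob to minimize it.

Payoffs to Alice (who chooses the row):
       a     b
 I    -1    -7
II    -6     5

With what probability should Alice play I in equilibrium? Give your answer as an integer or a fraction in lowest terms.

Row minima are -7 and -6, so Alice's maximin is -6; column maxima are -1 and 5, so Bob's minimax is -1. These differ, so the equilibrium is in mixed strategies.
Let Alice play I with probability p. Bob is indifferent when −p − 6(1−p) = −7p + 5(1−p), giving p = 11/17.

11/17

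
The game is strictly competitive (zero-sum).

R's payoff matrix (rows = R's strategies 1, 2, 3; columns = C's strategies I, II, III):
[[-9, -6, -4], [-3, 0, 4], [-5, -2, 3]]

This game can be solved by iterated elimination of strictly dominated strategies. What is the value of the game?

Column III is strictly dominated by I for C (-9<-4, -3<4, -5<3); eliminate III.
Column II is strictly dominated by I for C (-9<-6, -3<0, -5<-2); eliminate II.
Row 1 is strictly dominated by row 2 (-3>-9); eliminate 1.
Row 3 is strictly dominated by row 2 (-3>-5); eliminate 3.
Only (2, I) remains, with payoff -3.

-3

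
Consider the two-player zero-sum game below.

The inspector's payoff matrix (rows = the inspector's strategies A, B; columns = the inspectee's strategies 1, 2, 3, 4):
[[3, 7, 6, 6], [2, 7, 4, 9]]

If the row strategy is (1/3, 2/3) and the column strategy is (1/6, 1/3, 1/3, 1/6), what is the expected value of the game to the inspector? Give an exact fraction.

Against (1/6, 1/3, 1/3, 1/6), each row's expected payoff is A: 35/6; B: 11/2.
Taking the (1/3, 2/3)-weighted average: (1/3)·(35/6) + (2/3)·(11/2) = 101/18.

101/18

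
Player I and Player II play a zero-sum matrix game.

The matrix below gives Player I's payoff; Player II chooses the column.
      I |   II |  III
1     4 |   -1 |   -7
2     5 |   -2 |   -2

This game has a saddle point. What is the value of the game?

-2

Row minima: -7, -2 → Player I's maximin is -2.
Column maxima: 5, -1, -2 → Player II's minimax is -2.
They coincide at (2, III), so the value is -2.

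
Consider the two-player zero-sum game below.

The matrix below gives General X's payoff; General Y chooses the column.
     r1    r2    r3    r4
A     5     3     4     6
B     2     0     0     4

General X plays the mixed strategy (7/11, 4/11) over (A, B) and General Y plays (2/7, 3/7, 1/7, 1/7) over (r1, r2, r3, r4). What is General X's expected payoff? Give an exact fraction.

Against (2/7, 3/7, 1/7, 1/7), each row's expected payoff is A: 29/7; B: 8/7.
Taking the (7/11, 4/11)-weighted average: (7/11)·(29/7) + (4/11)·(8/7) = 235/77.

235/77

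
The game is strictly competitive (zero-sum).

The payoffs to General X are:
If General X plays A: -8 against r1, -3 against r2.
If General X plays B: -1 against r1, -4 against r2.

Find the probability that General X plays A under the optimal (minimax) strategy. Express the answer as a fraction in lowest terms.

3/8

Row minima are -8 and -4, so General X's maximin is -4; column maxima are -1 and -3, so General Y's minimax is -3. These differ, so the equilibrium is in mixed strategies.
Let General X play A with probability p. General Y is indifferent when −8p − (1−p) = −3p − 4(1−p), giving p = 3/8.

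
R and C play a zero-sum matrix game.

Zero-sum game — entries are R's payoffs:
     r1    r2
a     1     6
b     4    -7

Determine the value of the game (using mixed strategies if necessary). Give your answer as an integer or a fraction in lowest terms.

31/16

Row minima are 1 and -7, so R's maximin is 1; column maxima are 4 and 6, so C's minimax is 4. These differ, so the equilibrium is in mixed strategies.
Let R play a with probability p. C is indifferent when p + 4(1−p) = 6p − 7(1−p), giving p = 11/16.
Let C play r1 with probability q. R is indifferent when q + 6(1−q) = 4q − 7(1−q), giving q = 13/16.
The value is 1·(13/16) + (6)·(3/16) = 31/16.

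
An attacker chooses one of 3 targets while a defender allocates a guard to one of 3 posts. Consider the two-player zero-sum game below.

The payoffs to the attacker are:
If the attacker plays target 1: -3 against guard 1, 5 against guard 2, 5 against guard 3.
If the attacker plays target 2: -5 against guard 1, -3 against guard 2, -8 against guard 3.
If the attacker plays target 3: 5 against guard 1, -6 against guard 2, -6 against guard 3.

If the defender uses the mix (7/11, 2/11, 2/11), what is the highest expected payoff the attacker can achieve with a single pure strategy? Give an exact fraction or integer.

target 1: (-3)·(7/11) + (5)·(2/11) + (5)·(2/11) = -1/11.
target 2: (-5)·(7/11) + (-3)·(2/11) + (-8)·(2/11) = -57/11.
target 3: (5)·(7/11) + (-6)·(2/11) + (-6)·(2/11) = 1.
The best pure response is target 3 with expected payoff 1.

1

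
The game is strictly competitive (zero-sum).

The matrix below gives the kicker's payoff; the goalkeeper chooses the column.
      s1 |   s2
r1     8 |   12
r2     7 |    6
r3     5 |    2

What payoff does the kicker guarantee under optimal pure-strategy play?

8

Row minima: 8, 6, 2 → the kicker's maximin is 8.
Column maxima: 8, 12 → the goalkeeper's minimax is 8.
They coincide at (r1, s1), so the value is 8.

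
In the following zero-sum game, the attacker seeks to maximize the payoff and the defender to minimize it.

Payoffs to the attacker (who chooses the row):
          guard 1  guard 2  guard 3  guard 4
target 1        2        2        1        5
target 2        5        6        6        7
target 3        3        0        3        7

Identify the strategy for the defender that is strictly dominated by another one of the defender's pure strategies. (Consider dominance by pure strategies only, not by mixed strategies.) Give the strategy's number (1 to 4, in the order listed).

The defender prefers columns that give the attacker less. Compare guard 4 with guard 1: 2 < 5, 5 < 7, 3 < 7.
So guard 1 strictly dominates guard 4 for the defender; guard 4 is strictly dominated.

4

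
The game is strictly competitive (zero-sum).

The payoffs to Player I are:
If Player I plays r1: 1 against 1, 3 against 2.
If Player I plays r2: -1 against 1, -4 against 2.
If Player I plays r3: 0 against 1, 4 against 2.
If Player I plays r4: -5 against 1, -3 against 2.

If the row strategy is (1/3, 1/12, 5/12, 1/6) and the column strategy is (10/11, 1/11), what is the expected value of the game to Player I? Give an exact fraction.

-4/11

Against (10/11, 1/11), each row's expected payoff is r1: 13/11; r2: -14/11; r3: 4/11; r4: -53/11.
Taking the (1/3, 1/12, 5/12, 1/6)-weighted average: (1/3)·(13/11) + (1/12)·(-14/11) + (5/12)·(4/11) + (1/6)·(-53/11) = -4/11.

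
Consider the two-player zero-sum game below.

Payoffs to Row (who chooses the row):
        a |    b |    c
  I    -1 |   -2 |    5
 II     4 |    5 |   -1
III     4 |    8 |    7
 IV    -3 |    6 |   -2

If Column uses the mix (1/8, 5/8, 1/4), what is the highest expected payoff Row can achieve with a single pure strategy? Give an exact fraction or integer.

29/4

I: (-1)·(1/8) + (-2)·(5/8) + (5)·(1/4) = -1/8.
II: (4)·(1/8) + (5)·(5/8) + (-1)·(1/4) = 27/8.
III: (4)·(1/8) + (8)·(5/8) + (7)·(1/4) = 29/4.
IV: (-3)·(1/8) + (6)·(5/8) + (-2)·(1/4) = 23/8.
The best pure response is III with expected payoff 29/4.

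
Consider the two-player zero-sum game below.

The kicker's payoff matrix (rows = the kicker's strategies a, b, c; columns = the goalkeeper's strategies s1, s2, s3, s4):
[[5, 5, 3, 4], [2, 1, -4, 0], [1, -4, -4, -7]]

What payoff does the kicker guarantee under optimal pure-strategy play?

3

Row minima: 3, -4, -7 → the kicker's maximin is 3.
Column maxima: 5, 5, 3, 4 → the goalkeeper's minimax is 3.
They coincide at (a, s3), so the value is 3.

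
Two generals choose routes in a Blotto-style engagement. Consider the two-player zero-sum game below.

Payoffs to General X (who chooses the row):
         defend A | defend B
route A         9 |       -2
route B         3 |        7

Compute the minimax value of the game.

23/5

Row minima are -2 and 3, so General X's maximin is 3; column maxima are 9 and 7, so General Y's minimax is 7. These differ, so the equilibrium is in mixed strategies.
Let General X play route A with probability p. General Y is indifferent when 9p + 3(1−p) = −2p + 7(1−p), giving p = 4/15.
Let General Y play defend A with probability q. General X is indifferent when 9q − 2(1−q) = 3q + 7(1−q), giving q = 3/5.
The value is 9·(3/5) + (-2)·(2/5) = 23/5.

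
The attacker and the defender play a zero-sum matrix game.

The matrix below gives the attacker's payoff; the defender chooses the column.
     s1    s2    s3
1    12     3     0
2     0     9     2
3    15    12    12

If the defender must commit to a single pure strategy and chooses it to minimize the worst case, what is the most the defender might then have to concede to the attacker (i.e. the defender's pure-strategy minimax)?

12

The worst case (largest entry) in each column is s1: 15, s2: 12, s3: 12.
The best (smallest) of these is 12.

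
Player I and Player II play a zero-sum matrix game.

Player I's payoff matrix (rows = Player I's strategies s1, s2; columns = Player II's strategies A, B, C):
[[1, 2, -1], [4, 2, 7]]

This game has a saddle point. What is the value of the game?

2

Row minima: -1, 2 → Player I's maximin is 2.
Column maxima: 4, 2, 7 → Player II's minimax is 2.
They coincide at (s2, B), so the value is 2.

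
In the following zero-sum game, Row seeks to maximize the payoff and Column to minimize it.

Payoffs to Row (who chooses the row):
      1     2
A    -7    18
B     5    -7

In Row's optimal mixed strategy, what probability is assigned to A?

Row minima are -7 and -7, so Row's maximin is -7; column maxima are 5 and 18, so Column's minimax is 5. These differ, so the equilibrium is in mixed strategies.
Let Row play A with probability p. Column is indifferent when −7p + 5(1−p) = 18p − 7(1−p), giving p = 12/37.

12/37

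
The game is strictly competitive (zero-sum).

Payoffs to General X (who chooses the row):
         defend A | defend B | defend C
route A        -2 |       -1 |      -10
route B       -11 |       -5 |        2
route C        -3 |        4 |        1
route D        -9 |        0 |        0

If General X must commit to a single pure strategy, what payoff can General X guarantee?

The worst-case payoff for each row is route A: -10, route B: -11, route C: -3, route D: -9.
The best of these is -3.

-3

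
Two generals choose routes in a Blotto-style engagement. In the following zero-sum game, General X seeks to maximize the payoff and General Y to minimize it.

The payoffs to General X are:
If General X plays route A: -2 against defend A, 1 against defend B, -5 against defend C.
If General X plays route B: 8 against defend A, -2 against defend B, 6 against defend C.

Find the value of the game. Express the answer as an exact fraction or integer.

-2/7

Column defend A is strictly dominated by defend C for General Y (it gives General X more in every row).
The remaining 2×2 game on (route A, route B) × (defend B, defend C) has no saddle point. Let General X play route A with probability p; indifference gives p − 2(1−p) = −5p + 6(1−p), so p = 4/7.
Similarly General Y's optimal q on defend B is 11/14, and the value is 1·(11/14) + (-5)·(3/14) = -2/7.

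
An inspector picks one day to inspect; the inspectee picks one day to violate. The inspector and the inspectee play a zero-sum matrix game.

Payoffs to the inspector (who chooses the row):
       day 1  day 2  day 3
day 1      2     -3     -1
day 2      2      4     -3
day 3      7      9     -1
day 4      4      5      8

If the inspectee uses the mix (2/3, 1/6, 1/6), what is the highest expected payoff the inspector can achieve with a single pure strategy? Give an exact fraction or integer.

6

day 1: (2)·(2/3) + (-3)·(1/6) + (-1)·(1/6) = 2/3.
day 2: (2)·(2/3) + (4)·(1/6) + (-3)·(1/6) = 3/2.
day 3: (7)·(2/3) + (9)·(1/6) + (-1)·(1/6) = 6.
day 4: (4)·(2/3) + (5)·(1/6) + (8)·(1/6) = 29/6.
The best pure response is day 3 with expected payoff 6.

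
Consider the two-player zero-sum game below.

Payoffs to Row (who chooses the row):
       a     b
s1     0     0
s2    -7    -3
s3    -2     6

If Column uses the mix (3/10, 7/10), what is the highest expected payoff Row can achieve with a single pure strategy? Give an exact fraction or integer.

s1: (0)·(3/10) + (0)·(7/10) = 0.
s2: (-7)·(3/10) + (-3)·(7/10) = -21/5.
s3: (-2)·(3/10) + (6)·(7/10) = 18/5.
The best pure response is s3 with expected payoff 18/5.

18/5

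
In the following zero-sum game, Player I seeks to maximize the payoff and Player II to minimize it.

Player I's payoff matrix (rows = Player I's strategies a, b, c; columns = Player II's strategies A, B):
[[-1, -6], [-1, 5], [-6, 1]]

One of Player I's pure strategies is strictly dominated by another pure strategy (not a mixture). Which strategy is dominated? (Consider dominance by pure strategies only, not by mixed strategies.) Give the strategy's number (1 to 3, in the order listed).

Compare c with b: -1 > -6, 5 > 1.
So b strictly dominates c for Player I; c is strictly dominated.

3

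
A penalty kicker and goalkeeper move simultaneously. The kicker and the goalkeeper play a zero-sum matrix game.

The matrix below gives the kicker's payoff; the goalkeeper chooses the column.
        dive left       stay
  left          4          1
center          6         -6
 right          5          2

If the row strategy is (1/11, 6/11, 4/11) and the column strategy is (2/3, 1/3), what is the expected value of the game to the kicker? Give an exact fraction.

31/11

Against (2/3, 1/3), each row's expected payoff is left: 3; center: 2; right: 4.
Taking the (1/11, 6/11, 4/11)-weighted average: (1/11)·(3) + (6/11)·(2) + (4/11)·(4) = 31/11.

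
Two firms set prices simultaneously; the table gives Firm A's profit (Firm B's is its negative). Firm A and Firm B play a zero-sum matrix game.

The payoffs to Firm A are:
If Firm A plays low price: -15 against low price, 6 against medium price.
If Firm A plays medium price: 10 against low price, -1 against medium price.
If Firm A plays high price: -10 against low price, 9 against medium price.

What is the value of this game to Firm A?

8/3

Row low price is strictly dominated by row high price, so Firm A never plays it.
The remaining 2×2 game on (medium price, high price) × (low price, medium price) has no saddle point. Let Firm A play medium price with probability p; indifference gives 10p − 10(1−p) = −p + 9(1−p), so p = 19/30.
Similarly Firm B's optimal q on low price is 1/3, and the value is 10·(1/3) + (-1)·(2/3) = 8/3.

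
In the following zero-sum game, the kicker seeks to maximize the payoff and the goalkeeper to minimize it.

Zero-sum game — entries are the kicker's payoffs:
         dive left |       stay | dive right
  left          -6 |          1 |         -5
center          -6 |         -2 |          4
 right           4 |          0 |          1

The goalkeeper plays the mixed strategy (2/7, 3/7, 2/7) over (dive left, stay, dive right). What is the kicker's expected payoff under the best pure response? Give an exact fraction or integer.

left: (-6)·(2/7) + (1)·(3/7) + (-5)·(2/7) = -19/7.
center: (-6)·(2/7) + (-2)·(3/7) + (4)·(2/7) = -10/7.
right: (4)·(2/7) + (0)·(3/7) + (1)·(2/7) = 10/7.
The best pure response is right with expected payoff 10/7.

10/7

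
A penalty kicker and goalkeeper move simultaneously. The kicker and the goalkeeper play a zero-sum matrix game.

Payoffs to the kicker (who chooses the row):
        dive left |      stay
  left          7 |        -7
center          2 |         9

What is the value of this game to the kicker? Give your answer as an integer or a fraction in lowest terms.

11/3

Row minima are -7 and 2, so the kicker's maximin is 2; column maxima are 7 and 9, so the goalkeeper's minimax is 7. These differ, so the equilibrium is in mixed strategies.
Let the kicker play left with probability p. The goalkeeper is indifferent when 7p + 2(1−p) = −7p + 9(1−p), giving p = 1/3.
Let the goalkeeper play dive left with probability q. The kicker is indifferent when 7q − 7(1−q) = 2q + 9(1−q), giving q = 16/21.
The value is 7·(16/21) + (-7)·(5/21) = 11/3.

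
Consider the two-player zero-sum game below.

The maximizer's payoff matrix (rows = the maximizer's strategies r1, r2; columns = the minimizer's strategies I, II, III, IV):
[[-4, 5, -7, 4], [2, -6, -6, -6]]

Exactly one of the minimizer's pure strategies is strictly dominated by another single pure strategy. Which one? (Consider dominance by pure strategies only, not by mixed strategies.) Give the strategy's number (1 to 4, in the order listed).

1

The minimizer prefers columns that give the maximizer less. Compare I with III: -7 < -4, -6 < 2.
So III strictly dominates I for the minimizer; I is strictly dominated.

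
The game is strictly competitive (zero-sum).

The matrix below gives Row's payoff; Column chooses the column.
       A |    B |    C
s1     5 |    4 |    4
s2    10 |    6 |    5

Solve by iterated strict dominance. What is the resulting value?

5

Column A is strictly dominated by B for Column (4<5, 6<10); eliminate A.
Row s1 is strictly dominated by row s2 (6>4, 5>4); eliminate s1.
Column B is strictly dominated by C for Column (5<6); eliminate B.
Only (s2, C) remains, with payoff 5.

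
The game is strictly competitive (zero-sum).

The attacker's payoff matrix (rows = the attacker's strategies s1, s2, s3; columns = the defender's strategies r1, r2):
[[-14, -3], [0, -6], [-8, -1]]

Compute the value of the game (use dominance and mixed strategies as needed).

Row s1 is strictly dominated by row s3, so the attacker never plays it.
The remaining 2×2 game on (s2, s3) × (r1, r2) has no saddle point. Let the attacker play s2 with probability p; indifference gives −8(1−p) = −6p − (1−p), so p = 7/13.
Similarly the defender's optimal q on r1 is 5/13, and the value is 0·(5/13) + (-6)·(8/13) = -48/13.

-48/13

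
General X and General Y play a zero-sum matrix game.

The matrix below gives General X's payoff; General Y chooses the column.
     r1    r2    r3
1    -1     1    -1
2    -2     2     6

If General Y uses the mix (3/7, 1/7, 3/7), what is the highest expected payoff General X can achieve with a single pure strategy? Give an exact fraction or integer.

2

1: (-1)·(3/7) + (1)·(1/7) + (-1)·(3/7) = -5/7.
2: (-2)·(3/7) + (2)·(1/7) + (6)·(3/7) = 2.
The best pure response is 2 with expected payoff 2.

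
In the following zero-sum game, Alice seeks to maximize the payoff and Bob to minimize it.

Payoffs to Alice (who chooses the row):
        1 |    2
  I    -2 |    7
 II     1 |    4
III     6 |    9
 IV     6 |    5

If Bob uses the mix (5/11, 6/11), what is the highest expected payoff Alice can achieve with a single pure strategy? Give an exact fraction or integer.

I: (-2)·(5/11) + (7)·(6/11) = 32/11.
II: (1)·(5/11) + (4)·(6/11) = 29/11.
III: (6)·(5/11) + (9)·(6/11) = 84/11.
IV: (6)·(5/11) + (5)·(6/11) = 60/11.
The best pure response is III with expected payoff 84/11.

84/11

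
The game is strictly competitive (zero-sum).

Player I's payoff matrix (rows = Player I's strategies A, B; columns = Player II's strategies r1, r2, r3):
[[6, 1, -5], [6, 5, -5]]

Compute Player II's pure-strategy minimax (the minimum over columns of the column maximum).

The worst case (largest entry) in each column is r1: 6, r2: 5, r3: -5.
The best (smallest) of these is -5.

-5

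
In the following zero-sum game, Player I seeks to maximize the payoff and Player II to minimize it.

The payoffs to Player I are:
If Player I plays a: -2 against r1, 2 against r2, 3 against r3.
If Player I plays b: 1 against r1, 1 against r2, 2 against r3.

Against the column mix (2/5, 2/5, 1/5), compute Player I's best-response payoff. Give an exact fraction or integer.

a: (-2)·(2/5) + (2)·(2/5) + (3)·(1/5) = 3/5.
b: (1)·(2/5) + (1)·(2/5) + (2)·(1/5) = 6/5.
The best pure response is b with expected payoff 6/5.

6/5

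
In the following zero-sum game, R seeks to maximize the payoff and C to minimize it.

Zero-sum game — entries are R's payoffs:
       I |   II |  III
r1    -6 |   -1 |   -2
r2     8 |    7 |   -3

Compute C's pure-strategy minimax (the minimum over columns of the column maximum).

-2

The worst case (largest entry) in each column is I: 8, II: 7, III: -2.
The best (smallest) of these is -2.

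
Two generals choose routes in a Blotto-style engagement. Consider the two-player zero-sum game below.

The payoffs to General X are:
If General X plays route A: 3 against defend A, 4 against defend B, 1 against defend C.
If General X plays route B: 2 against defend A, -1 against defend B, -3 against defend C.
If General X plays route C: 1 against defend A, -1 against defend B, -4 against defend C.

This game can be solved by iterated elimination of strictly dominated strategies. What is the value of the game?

1

Column defend B is strictly dominated by defend C for General Y (1<4, -3<-1, -4<-1); eliminate defend B.
Row route B is strictly dominated by row route A (3>2, 1>-3); eliminate route B.
Row route C is strictly dominated by row route A (3>1, 1>-4); eliminate route C.
Column defend A is strictly dominated by defend C for General Y (1<3); eliminate defend A.
Only (route A, defend C) remains, with payoff 1.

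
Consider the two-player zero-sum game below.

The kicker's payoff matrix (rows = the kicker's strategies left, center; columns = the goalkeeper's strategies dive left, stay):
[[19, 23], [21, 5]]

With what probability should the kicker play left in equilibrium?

Row minima are 19 and 5, so the kicker's maximin is 19; column maxima are 21 and 23, so the goalkeeper's minimax is 21. These differ, so the equilibrium is in mixed strategies.
Let the kicker play left with probability p. The goalkeeper is indifferent when 19p + 21(1−p) = 23p + 5(1−p), giving p = 4/5.

4/5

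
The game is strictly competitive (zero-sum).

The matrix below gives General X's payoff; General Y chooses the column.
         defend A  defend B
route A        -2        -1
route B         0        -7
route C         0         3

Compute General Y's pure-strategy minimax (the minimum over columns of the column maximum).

0

The worst case (largest entry) in each column is defend A: 0, defend B: 3.
The best (smallest) of these is 0.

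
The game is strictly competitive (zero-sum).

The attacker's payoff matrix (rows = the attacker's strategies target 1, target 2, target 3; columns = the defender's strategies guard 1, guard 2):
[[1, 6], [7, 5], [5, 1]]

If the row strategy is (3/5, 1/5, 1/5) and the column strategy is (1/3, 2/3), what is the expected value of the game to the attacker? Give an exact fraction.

Against (1/3, 2/3), each row's expected payoff is target 1: 13/3; target 2: 17/3; target 3: 7/3.
Taking the (3/5, 1/5, 1/5)-weighted average: (3/5)·(13/3) + (1/5)·(17/3) + (1/5)·(7/3) = 21/5.

21/5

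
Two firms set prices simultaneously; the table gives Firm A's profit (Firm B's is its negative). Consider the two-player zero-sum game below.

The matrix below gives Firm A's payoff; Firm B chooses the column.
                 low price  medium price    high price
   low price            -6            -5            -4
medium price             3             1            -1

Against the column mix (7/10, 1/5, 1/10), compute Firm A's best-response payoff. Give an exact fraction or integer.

11/5

low price: (-6)·(7/10) + (-5)·(1/5) + (-4)·(1/10) = -28/5.
medium price: (3)·(7/10) + (1)·(1/5) + (-1)·(1/10) = 11/5.
The best pure response is medium price with expected payoff 11/5.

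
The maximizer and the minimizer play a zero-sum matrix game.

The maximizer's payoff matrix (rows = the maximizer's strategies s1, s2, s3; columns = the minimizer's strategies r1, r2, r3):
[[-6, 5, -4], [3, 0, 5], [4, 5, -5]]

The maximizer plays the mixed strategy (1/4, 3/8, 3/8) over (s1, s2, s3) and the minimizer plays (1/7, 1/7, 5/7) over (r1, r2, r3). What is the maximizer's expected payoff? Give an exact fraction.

Against (1/7, 1/7, 5/7), each row's expected payoff is s1: -3; s2: 4; s3: -16/7.
Taking the (1/4, 3/8, 3/8)-weighted average: (1/4)·(-3) + (3/8)·(4) + (3/8)·(-16/7) = -3/28.

-3/28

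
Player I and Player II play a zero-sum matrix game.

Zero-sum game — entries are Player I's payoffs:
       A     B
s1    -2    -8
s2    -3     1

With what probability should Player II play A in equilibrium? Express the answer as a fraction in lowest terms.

9/10

Row minima are -8 and -3, so Player I's maximin is -3; column maxima are -2 and 1, so Player II's minimax is -2. These differ, so the equilibrium is in mixed strategies.
Let Player II play A with probability q. Player I is indifferent when −2q − 8(1−q) = −3q + (1−q), giving q = 9/10.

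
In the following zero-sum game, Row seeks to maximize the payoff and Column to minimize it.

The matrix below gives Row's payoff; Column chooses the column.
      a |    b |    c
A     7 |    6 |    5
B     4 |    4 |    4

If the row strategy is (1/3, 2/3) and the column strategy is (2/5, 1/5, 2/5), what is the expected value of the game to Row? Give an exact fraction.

Against (2/5, 1/5, 2/5), each row's expected payoff is A: 6; B: 4.
Taking the (1/3, 2/3)-weighted average: (1/3)·(6) + (2/3)·(4) = 14/3.

14/3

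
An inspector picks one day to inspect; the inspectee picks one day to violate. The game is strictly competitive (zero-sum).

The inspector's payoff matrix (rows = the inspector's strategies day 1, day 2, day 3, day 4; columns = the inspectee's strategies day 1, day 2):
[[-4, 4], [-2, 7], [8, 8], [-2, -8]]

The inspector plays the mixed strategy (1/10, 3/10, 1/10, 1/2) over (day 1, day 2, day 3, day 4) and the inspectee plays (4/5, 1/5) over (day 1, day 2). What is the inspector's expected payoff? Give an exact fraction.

-11/10

Against (4/5, 1/5), each row's expected payoff is day 1: -12/5; day 2: -1/5; day 3: 8; day 4: -16/5.
Taking the (1/10, 3/10, 1/10, 1/2)-weighted average: (1/10)·(-12/5) + (3/10)·(-1/5) + (1/10)·(8) + (1/2)·(-16/5) = -11/10.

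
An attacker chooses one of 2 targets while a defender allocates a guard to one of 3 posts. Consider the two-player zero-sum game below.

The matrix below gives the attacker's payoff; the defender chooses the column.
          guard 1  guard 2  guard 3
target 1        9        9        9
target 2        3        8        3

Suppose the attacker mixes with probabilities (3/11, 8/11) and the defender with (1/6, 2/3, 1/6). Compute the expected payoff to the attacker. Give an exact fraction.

Against (1/6, 2/3, 1/6), each row's expected payoff is target 1: 9; target 2: 19/3.
Taking the (3/11, 8/11)-weighted average: (3/11)·(9) + (8/11)·(19/3) = 233/33.

233/33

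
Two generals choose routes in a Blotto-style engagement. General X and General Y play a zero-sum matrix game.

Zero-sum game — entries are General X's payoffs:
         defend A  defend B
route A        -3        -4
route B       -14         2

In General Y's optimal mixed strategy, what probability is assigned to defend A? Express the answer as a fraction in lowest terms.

6/17

Row minima are -4 and -14, so General X's maximin is -4; column maxima are -3 and 2, so General Y's minimax is -3. These differ, so the equilibrium is in mixed strategies.
Let General Y play defend A with probability q. General X is indifferent when −3q − 4(1−q) = −14q + 2(1−q), giving q = 6/17.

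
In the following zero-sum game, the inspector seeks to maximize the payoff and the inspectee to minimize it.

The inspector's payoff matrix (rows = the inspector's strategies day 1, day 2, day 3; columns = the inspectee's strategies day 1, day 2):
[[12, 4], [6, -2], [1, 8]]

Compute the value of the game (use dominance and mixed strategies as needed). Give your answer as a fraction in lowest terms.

92/15

Row day 2 is strictly dominated by row day 1, so the inspector never plays it.
The remaining 2×2 game on (day 1, day 3) × (day 1, day 2) has no saddle point. Let the inspector play day 1 with probability p; indifference gives 12p + (1−p) = 4p + 8(1−p), so p = 7/15.
Similarly the inspectee's optimal q on day 1 is 4/15, and the value is 12·(4/15) + (4)·(11/15) = 92/15.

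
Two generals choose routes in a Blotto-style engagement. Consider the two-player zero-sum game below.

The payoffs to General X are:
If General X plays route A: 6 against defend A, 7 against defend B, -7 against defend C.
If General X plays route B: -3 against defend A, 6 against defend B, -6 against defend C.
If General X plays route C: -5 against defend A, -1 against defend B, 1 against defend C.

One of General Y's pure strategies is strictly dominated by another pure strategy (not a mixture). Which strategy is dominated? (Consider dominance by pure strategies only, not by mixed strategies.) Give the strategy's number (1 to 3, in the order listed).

General Y prefers columns that give General X less. Compare defend B with defend A: 6 < 7, -3 < 6, -5 < -1.
So defend A strictly dominates defend B for General Y; defend B is strictly dominated.

2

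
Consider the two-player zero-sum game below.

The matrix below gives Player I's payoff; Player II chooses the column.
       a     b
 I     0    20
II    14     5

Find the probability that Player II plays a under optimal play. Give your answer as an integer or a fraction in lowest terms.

Row minima are 0 and 5, so Player I's maximin is 5; column maxima are 14 and 20, so Player II's minimax is 14. These differ, so the equilibrium is in mixed strategies.
Let Player II play a with probability q. Player I is indifferent when 20(1−q) = 14q + 5(1−q), giving q = 15/29.

15/29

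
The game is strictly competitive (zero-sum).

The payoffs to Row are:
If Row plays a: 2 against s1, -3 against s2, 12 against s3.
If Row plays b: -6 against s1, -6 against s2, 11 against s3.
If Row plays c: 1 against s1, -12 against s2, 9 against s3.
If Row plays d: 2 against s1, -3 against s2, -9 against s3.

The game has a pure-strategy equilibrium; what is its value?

-3

Row minima: -3, -6, -12, -9 → Row's maximin is -3.
Column maxima: 2, -3, 12 → Column's minimax is -3.
They coincide at (a, s2), so the value is -3.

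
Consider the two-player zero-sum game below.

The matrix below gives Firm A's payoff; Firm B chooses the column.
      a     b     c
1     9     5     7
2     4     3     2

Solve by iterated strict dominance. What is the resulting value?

Row 2 is strictly dominated by row 1 (9>4, 5>3, 7>2); eliminate 2.
Column c is strictly dominated by b for Firm B (5<7); eliminate c.
Column a is strictly dominated by b for Firm B (5<9); eliminate a.
Only (1, b) remains, with payoff 5.

5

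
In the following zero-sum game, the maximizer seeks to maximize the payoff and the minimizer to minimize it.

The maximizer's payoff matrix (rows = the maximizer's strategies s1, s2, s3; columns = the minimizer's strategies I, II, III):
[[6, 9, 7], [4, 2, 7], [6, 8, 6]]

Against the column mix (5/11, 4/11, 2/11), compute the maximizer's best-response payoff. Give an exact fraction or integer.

s1: (6)·(5/11) + (9)·(4/11) + (7)·(2/11) = 80/11.
s2: (4)·(5/11) + (2)·(4/11) + (7)·(2/11) = 42/11.
s3: (6)·(5/11) + (8)·(4/11) + (6)·(2/11) = 74/11.
The best pure response is s1 with expected payoff 80/11.

80/11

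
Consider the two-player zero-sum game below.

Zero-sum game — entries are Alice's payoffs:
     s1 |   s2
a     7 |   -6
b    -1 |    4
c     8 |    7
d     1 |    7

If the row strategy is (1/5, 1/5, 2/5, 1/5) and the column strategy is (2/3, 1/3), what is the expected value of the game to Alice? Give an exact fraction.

Against (2/3, 1/3), each row's expected payoff is a: 8/3; b: 2/3; c: 23/3; d: 3.
Taking the (1/5, 1/5, 2/5, 1/5)-weighted average: (1/5)·(8/3) + (1/5)·(2/3) + (2/5)·(23/3) + (1/5)·(3) = 13/3.

13/3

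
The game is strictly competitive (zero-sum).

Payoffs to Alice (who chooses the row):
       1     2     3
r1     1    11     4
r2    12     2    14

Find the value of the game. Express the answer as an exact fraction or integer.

Column 3 is strictly dominated by 1 for Bob (it gives Alice more in every row).
The remaining 2×2 game on (r1, r2) × (1, 2) has no saddle point. Let Alice play r1 with probability p; indifference gives p + 12(1−p) = 11p + 2(1−p), so p = 1/2.
Similarly Bob's optimal q on 1 is 9/20, and the value is 1·(9/20) + (11)·(11/20) = 13/2.

13/2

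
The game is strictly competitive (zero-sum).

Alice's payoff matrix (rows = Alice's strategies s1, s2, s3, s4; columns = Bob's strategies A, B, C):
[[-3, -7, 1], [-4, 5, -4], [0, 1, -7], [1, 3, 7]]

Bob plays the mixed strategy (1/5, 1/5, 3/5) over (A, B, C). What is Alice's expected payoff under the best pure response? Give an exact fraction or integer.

s1: (-3)·(1/5) + (-7)·(1/5) + (1)·(3/5) = -7/5.
s2: (-4)·(1/5) + (5)·(1/5) + (-4)·(3/5) = -11/5.
s3: (0)·(1/5) + (1)·(1/5) + (-7)·(3/5) = -4.
s4: (1)·(1/5) + (3)·(1/5) + (7)·(3/5) = 5.
The best pure response is s4 with expected payoff 5.

5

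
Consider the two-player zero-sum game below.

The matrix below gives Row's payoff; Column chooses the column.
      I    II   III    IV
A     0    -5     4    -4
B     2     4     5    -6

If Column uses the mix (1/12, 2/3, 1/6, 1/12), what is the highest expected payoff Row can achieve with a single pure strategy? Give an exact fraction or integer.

A: (0)·(1/12) + (-5)·(2/3) + (4)·(1/6) + (-4)·(1/12) = -3.
B: (2)·(1/12) + (4)·(2/3) + (5)·(1/6) + (-6)·(1/12) = 19/6.
The best pure response is B with expected payoff 19/6.

19/6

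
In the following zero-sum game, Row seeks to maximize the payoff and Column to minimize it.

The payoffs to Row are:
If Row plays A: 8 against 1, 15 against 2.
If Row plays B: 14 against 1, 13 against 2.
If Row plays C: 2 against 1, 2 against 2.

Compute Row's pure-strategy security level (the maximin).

13

The worst-case payoff for each row is A: 8, B: 13, C: 2.
The best of these is 13.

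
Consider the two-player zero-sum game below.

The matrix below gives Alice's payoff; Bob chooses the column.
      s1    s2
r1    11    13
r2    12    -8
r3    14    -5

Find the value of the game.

79/7

Row r2 is strictly dominated by row r3, so Alice never plays it.
The remaining 2×2 game on (r1, r3) × (s1, s2) has no saddle point. Let Alice play r1 with probability p; indifference gives 11p + 14(1−p) = 13p − 5(1−p), so p = 19/21.
Similarly Bob's optimal q on s1 is 6/7, and the value is 11·(6/7) + (13)·(1/7) = 79/7.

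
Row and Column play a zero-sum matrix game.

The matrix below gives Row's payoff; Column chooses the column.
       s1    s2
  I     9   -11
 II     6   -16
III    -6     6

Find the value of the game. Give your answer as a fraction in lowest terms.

Row II is strictly dominated by row I, so Row never plays it.
The remaining 2×2 game on (I, III) × (s1, s2) has no saddle point. Let Row play I with probability p; indifference gives 9p − 6(1−p) = −11p + 6(1−p), so p = 3/8.
Similarly Column's optimal q on s1 is 17/32, and the value is 9·(17/32) + (-11)·(15/32) = -3/8.

-3/8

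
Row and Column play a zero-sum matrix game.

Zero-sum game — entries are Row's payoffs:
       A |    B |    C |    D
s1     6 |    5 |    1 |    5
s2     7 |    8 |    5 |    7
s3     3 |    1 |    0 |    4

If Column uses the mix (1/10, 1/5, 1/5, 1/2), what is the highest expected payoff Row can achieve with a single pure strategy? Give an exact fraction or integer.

34/5

s1: (6)·(1/10) + (5)·(1/5) + (1)·(1/5) + (5)·(1/2) = 43/10.
s2: (7)·(1/10) + (8)·(1/5) + (5)·(1/5) + (7)·(1/2) = 34/5.
s3: (3)·(1/10) + (1)·(1/5) + (0)·(1/5) + (4)·(1/2) = 5/2.
The best pure response is s2 with expected payoff 34/5.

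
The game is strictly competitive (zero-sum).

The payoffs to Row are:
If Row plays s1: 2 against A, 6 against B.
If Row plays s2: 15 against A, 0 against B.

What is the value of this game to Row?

90/19

Row minima are 2 and 0, so Row's maximin is 2; column maxima are 15 and 6, so Column's minimax is 6. These differ, so the equilibrium is in mixed strategies.
Let Row play s1 with probability p. Column is indifferent when 2p + 15(1−p) = 6p, giving p = 15/19.
Let Column play A with probability q. Row is indifferent when 2q + 6(1−q) = 15q, giving q = 6/19.
The value is 2·(6/19) + (6)·(13/19) = 90/19.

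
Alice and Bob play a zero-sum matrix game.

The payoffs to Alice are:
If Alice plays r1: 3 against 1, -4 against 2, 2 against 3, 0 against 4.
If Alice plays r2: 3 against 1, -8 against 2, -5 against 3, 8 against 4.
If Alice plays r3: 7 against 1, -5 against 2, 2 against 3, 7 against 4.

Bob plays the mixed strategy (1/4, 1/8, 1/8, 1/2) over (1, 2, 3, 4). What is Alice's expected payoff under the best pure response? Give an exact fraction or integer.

r1: (3)·(1/4) + (-4)·(1/8) + (2)·(1/8) + (0)·(1/2) = 1/2.
r2: (3)·(1/4) + (-8)·(1/8) + (-5)·(1/8) + (8)·(1/2) = 25/8.
r3: (7)·(1/4) + (-5)·(1/8) + (2)·(1/8) + (7)·(1/2) = 39/8.
The best pure response is r3 with expected payoff 39/8.

39/8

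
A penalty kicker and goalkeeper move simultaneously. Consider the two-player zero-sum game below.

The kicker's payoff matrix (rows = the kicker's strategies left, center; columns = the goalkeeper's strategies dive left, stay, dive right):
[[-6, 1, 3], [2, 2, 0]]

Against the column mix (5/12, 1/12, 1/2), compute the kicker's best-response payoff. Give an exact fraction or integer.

1

left: (-6)·(5/12) + (1)·(1/12) + (3)·(1/2) = -11/12.
center: (2)·(5/12) + (2)·(1/12) + (0)·(1/2) = 1.
The best pure response is center with expected payoff 1.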